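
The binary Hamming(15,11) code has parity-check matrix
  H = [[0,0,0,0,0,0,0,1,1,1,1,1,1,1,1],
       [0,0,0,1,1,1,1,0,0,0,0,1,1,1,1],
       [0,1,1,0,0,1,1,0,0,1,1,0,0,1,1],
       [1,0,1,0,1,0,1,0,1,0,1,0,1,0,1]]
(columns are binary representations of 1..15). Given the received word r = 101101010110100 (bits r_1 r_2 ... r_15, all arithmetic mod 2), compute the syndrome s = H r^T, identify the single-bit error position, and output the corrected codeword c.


s = (0, 1, 0, 0)^T, error position = 4, corrected codeword c = 101001010110100

Compute s = H r^T mod 2 one row at a time:
  s_1 = 1 + 0 + 1 + 1 + 0 + 1 + 0 + 0 = 4 ≡ 0 (mod 2).
  s_2 = 1 + 0 + 1 + 0 + 0 + 1 + 0 + 0 = 3 ≡ 1 (mod 2).
  s_3 = 0 + 1 + 1 + 0 + 1 + 1 + 0 + 0 = 4 ≡ 0 (mod 2).
  s_4 = 1 + 1 + 0 + 0 + 0 + 1 + 1 + 0 = 4 ≡ 0 (mod 2).
s = (0, 1, 0, 0)^T — this equals column 4 of H (binary 0100), so error is at position 4.
Correct: flip bit 4 of r = 101101010110100 to get c = 101001010110100.


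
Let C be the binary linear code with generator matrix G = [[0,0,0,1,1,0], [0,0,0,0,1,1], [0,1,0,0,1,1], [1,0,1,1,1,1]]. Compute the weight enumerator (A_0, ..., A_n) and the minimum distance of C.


Weight distribution: A_0 = 1, A_1 = 1, A_2 = 3, A_3 = 6, A_4 = 3, A_5 = 1, A_6 = 1. Minimum distance d = 1.

Enumerate all 2^4 = 16 messages m ∈ F_2^4.
For each, compute codeword c = mG in F_2^6, then tally its weight.
  m = 0000 → c = 000000, weight = 0.
  m = 1000 → c = 000110, weight = 2.
  m = 0100 → c = 000011, weight = 2.
  m = 1100 → c = 000101, weight = 2.
  m = 0010 → c = 010011, weight = 3.
  m = 1010 → c = 010101, weight = 3.
  m = 0110 → c = 010000, weight = 1.
  m = 1110 → c = 010110, weight = 3.
  m = 0001 → c = 101111, weight = 5.
  m = 1001 → c = 101001, weight = 3.
  m = 0101 → c = 101100, weight = 3.
  m = 1101 → c = 101010, weight = 3.
  m = 0011 → c = 111100, weight = 4.
  m = 1011 → c = 111010, weight = 4.
  m = 0111 → c = 111111, weight = 6.
  m = 1111 → c = 111001, weight = 4.
Tally weights:
  weight 0: 1 codewords.
  weight 1: 1 codewords.
  weight 2: 3 codewords.
  weight 3: 6 codewords.
  weight 4: 3 codewords.
  weight 5: 1 codewords.
  weight 6: 1 codewords.
Minimum distance d = smallest w > 0 with A_w > 0 = 1.
Sanity: Σ A_w = 16 = 2^4 = 16 ✓.


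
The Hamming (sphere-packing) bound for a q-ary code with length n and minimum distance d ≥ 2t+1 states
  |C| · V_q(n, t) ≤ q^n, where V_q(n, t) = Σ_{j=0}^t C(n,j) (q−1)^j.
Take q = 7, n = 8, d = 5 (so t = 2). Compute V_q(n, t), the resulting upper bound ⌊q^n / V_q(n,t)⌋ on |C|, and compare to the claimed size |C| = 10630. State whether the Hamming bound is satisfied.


V_q(n, t) = 1057, q^n = 5764801, Hamming bound = 5453, |C| = 10630 > bound (violated).

Step 1: Compute V_q(n, t) = Σ_{j=0}^2 C(n, j) (q−1)^j.
  j = 0: C(8,0)·(6)^0 = 1·1 = 1.
  j = 1: C(8,1)·(6)^1 = 8·6 = 48.
  j = 2: C(8,2)·(6)^2 = 28·36 = 1008.
  V_q(n, t) = 1 + 48 + 1008 = 1057.
Step 2: q^n = 7^8 = 5764801.
Step 3: Hamming bound ⌊q^n / V_q(n,t)⌋ = ⌊5764801/1057⌋ = 5453.
Step 4: Compare |C| = 10630 to 5453: violated.
The claimed |C| lies above the Hamming bound, so no 7-ary code of length 8 with d ≥ 5 can have 10630 codewords.


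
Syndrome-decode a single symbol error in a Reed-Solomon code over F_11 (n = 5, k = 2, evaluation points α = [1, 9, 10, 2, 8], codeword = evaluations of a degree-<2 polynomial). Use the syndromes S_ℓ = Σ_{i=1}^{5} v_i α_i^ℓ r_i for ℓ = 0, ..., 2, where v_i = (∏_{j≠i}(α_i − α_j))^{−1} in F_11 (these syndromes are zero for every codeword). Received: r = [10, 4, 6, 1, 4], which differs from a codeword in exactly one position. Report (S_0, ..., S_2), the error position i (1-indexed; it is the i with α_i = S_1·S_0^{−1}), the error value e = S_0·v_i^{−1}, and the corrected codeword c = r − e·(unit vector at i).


S = (5, 7, 1), error at position 5, error magnitude e = 2, c = [10, 4, 6, 1, 2].

Step 1: column multipliers v_i = (∏_{j≠i}(α_i − α_j))^{−1} mod 11.
  i = 1 (α = 1): (1−9)(1−10)(1−2)(1−8) = (−8)·(−9)·(−1)·(−7) = 504 ≡ 9, so v_1 = 9^{−1} = 5 (mod 11).
  i = 2 (α = 9): (9−1)(9−10)(9−2)(9−8) = 8·(−1)·7·1 = −56 ≡ 10, so v_2 = 10^{−1} = 10 (mod 11).
  i = 3 (α = 10): (10−1)(10−9)(10−2)(10−8) = 9·1·8·2 = 144 ≡ 1, so v_3 = 1^{−1} = 1 (mod 11).
  i = 4 (α = 2): (2−1)(2−9)(2−10)(2−8) = 1·(−7)·(−8)·(−6) = −336 ≡ 5, so v_4 = 5^{−1} = 9 (mod 11).
  i = 5 (α = 8): (8−1)(8−9)(8−10)(8−2) = 7·(−1)·(−2)·6 = 84 ≡ 7, so v_5 = 7^{−1} = 8 (mod 11).
  v = [5, 10, 1, 9, 8].
Step 2: syndromes of r = [10, 4, 6, 1, 4] (all sums mod 11).
  S_0 = Σ v_i r_i = 5·10 + 10·4 + 1·6 + 9·1 + 8·4 = 137 ≡ 5.
  S_1 = Σ v_i α_i r_i = 5·1·10 + 10·9·4 + 1·10·6 + 9·2·1 + 8·8·4 = 744 ≡ 7.
  α_i^2 mod 11 = [1, 4, 1, 4, 9].
  S_2 = Σ v_i α_i^2 r_i = 5·1·10 + 10·4·4 + 1·1·6 + 9·4·1 + 8·9·4 = 540 ≡ 1.
  S = (5, 7, 1) ≠ 0, so r is not a codeword (an error is present).
Step 3: locate the error. For a single error e at position i, S_ℓ = v_i·e·α_i^ℓ, so α_err = S_1/S_0.
  S_0^{−1} = 5^{−1} = 9 (mod 11), so α_err = 7·9 = 63 ≡ 8 = α_5. Error position i = 5.
  Consistency check: S_2/S_1 = 1·8 = 8 ≡ 8 = α_err ✓ (single-error assumption holds).
Step 4: error magnitude e = S_0/v_5 = S_0·∏_{j≠5}(α_5 − α_j) = 5·7 = 35 ≡ 2 (mod 11).
Step 5: correct position 5: c_5 = r_5 − e = 4 − 2 ≡ 2 (mod 11). Hence c = [10, 4, 6, 1, 2].
  Check: interpolating c through the α_i gives m(x) = 8 + 2·x (degree < 2) with m(α_i) = c_i for every i, so c is indeed a codeword.


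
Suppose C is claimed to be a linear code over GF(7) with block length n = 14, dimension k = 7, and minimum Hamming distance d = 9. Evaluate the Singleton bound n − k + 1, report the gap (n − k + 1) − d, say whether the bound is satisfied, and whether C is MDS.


Singleton RHS = n − k + 1 = 8, slack = -1, bound violated (no such code; not MDS).

Singleton bound: d ≤ n − k + 1.
Here n = 14, k = 7, so n − k + 1 = 8.
Given d = 9, check d ≤ 8: NO.
Slack = (n − k + 1) − d = -1.
The slack is negative: d = 9 exceeds n − k + 1 = 8 by 1, so the Singleton bound is violated and no linear [14, 7, 9]_7 code can exist. In particular it is not MDS (MDS requires d = n − k + 1 exactly).
Description: the claimed parameters are [14, 7, 9]_7; such a code would be impossible (violates the Singleton bound).


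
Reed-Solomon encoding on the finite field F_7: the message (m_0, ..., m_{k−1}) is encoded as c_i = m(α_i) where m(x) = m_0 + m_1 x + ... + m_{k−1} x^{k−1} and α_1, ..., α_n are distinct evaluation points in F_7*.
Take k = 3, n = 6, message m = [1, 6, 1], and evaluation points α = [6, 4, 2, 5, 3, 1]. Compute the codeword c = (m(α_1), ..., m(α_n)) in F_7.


c = [3, 6, 3, 0, 0, 1]

Message polynomial: m(x) = 1 + 6·x + 1·x^2 (mod 7).
For each evaluation point α_i, compute m(α_i) mod 7:
  α_1 = 6: Horner steps 1 → 5 → 3, so m(6) = 3.
  α_2 = 4: Horner steps 1 → 3 → 6, so m(4) = 6.
  α_3 = 2: Horner steps 1 → 1 → 3, so m(2) = 3.
  α_4 = 5: Horner steps 1 → 4 → 0, so m(5) = 0.
  α_5 = 3: Horner steps 1 → 2 → 0, so m(3) = 0.
  α_6 = 1: Horner steps 1 → 0 → 1, so m(1) = 1.
Codeword c = [3, 6, 3, 0, 0, 1] ∈ F_7^6.


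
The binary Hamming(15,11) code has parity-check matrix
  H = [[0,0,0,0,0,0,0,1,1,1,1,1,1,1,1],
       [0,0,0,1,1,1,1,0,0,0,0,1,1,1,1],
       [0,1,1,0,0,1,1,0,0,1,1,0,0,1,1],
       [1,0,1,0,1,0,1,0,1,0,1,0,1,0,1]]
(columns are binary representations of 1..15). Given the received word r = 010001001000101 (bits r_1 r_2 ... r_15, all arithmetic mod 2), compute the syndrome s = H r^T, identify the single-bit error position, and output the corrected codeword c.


s = (1, 1, 1, 1)^T, error position = 15, corrected codeword c = 010001001000100

Compute s = H r^T mod 2 one row at a time:
  s_1 = 0 + 1 + 0 + 0 + 0 + 1 + 0 + 1 = 3 ≡ 1 (mod 2).
  s_2 = 0 + 0 + 1 + 0 + 0 + 1 + 0 + 1 = 3 ≡ 1 (mod 2).
  s_3 = 1 + 0 + 1 + 0 + 0 + 0 + 0 + 1 = 3 ≡ 1 (mod 2).
  s_4 = 0 + 0 + 0 + 0 + 1 + 0 + 1 + 1 = 3 ≡ 1 (mod 2).
s = (1, 1, 1, 1)^T — this equals column 15 of H (binary 1111), so error is at position 15.
Correct: flip bit 15 of r = 010001001000101 to get c = 010001001000100.


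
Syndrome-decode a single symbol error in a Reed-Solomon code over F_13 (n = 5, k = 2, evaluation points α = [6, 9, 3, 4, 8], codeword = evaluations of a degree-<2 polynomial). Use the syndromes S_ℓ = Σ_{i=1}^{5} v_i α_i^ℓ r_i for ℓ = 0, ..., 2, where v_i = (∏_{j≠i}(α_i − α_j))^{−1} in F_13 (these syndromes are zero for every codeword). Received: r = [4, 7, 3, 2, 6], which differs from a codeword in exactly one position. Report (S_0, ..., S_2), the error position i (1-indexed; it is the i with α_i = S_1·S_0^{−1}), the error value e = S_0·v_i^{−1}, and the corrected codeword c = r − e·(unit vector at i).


S = (11, 7, 8), error at position 3, error magnitude e = 2, c = [4, 7, 1, 2, 6].

Step 1: column multipliers v_i = (∏_{j≠i}(α_i − α_j))^{−1} mod 13.
  i = 1 (α = 6): (6−9)(6−3)(6−4)(6−8) = (−3)·3·2·(−2) = 36 ≡ 10, so v_1 = 10^{−1} = 4 (mod 13).
  i = 2 (α = 9): (9−6)(9−3)(9−4)(9−8) = 3·6·5·1 = 90 ≡ 12, so v_2 = 12^{−1} = 12 (mod 13).
  i = 3 (α = 3): (3−6)(3−9)(3−4)(3−8) = (−3)·(−6)·(−1)·(−5) = 90 ≡ 12, so v_3 = 12^{−1} = 12 (mod 13).
  i = 4 (α = 4): (4−6)(4−9)(4−3)(4−8) = (−2)·(−5)·1·(−4) = −40 ≡ 12, so v_4 = 12^{−1} = 12 (mod 13).
  i = 5 (α = 8): (8−6)(8−9)(8−3)(8−4) = 2·(−1)·5·4 = −40 ≡ 12, so v_5 = 12^{−1} = 12 (mod 13).
  v = [4, 12, 12, 12, 12].
Step 2: syndromes of r = [4, 7, 3, 2, 6] (all sums mod 13).
  S_0 = Σ v_i r_i = 4·4 + 12·7 + 12·3 + 12·2 + 12·6 = 232 ≡ 11.
  S_1 = Σ v_i α_i r_i = 4·6·4 + 12·9·7 + 12·3·3 + 12·4·2 + 12·8·6 = 1632 ≡ 7.
  α_i^2 mod 13 = [10, 3, 9, 3, 12].
  S_2 = Σ v_i α_i^2 r_i = 4·10·4 + 12·3·7 + 12·9·3 + 12·3·2 + 12·12·6 = 1672 ≡ 8.
  S = (11, 7, 8) ≠ 0, so r is not a codeword (an error is present).
Step 3: locate the error. For a single error e at position i, S_ℓ = v_i·e·α_i^ℓ, so α_err = S_1/S_0.
  S_0^{−1} = 11^{−1} = 6 (mod 13), so α_err = 7·6 = 42 ≡ 3 = α_3. Error position i = 3.
  Consistency check: S_2/S_1 = 8·2 = 16 ≡ 3 = α_err ✓ (single-error assumption holds).
Step 4: error magnitude e = S_0/v_3 = S_0·∏_{j≠3}(α_3 − α_j) = 11·12 = 132 ≡ 2 (mod 13).
Step 5: correct position 3: c_3 = r_3 − e = 3 − 2 ≡ 1 (mod 13). Hence c = [4, 7, 1, 2, 6].
  Check: interpolating c through the α_i gives m(x) = 11 + 1·x (degree < 2) with m(α_i) = c_i for every i, so c is indeed a codeword.


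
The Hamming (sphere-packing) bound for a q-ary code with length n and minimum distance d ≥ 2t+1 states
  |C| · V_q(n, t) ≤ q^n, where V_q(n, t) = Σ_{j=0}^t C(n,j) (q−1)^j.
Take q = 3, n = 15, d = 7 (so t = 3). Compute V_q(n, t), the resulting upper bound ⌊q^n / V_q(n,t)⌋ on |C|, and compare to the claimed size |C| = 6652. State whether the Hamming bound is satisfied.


V_q(n, t) = 4091, q^n = 14348907, Hamming bound = 3507, |C| = 6652 > bound (violated).

Step 1: Compute V_q(n, t) = Σ_{j=0}^3 C(n, j) (q−1)^j.
  j = 0: C(15,0)·(2)^0 = 1·1 = 1.
  j = 1: C(15,1)·(2)^1 = 15·2 = 30.
  j = 2: C(15,2)·(2)^2 = 105·4 = 420.
  j = 3: C(15,3)·(2)^3 = 455·8 = 3640.
  V_q(n, t) = 1 + 30 + 420 + 3640 = 4091.
Step 2: q^n = 3^15 = 14348907.
Step 3: Hamming bound ⌊q^n / V_q(n,t)⌋ = ⌊14348907/4091⌋ = 3507.
Step 4: Compare |C| = 6652 to 3507: violated.
The claimed |C| lies above the Hamming bound, so no 3-ary code of length 15 with d ≥ 7 can have 6652 codewords.


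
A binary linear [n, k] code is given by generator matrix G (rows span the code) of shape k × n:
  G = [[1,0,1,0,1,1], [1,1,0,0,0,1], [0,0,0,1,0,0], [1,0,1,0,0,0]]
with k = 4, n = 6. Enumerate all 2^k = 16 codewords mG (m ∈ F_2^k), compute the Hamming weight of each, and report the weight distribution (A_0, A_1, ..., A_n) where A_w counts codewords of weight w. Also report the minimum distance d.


Weight distribution: A_0 = 1, A_1 = 1, A_2 = 2, A_3 = 6, A_4 = 5, A_5 = 1. Minimum distance d = 1.

Enumerate all 2^4 = 16 messages m ∈ F_2^4.
For each, compute codeword c = mG in F_2^6, then tally its weight.
  m = 0000 → c = 000000, weight = 0.
  m = 1000 → c = 101011, weight = 4.
  m = 0100 → c = 110001, weight = 3.
  m = 1100 → c = 011010, weight = 3.
  m = 0010 → c = 000100, weight = 1.
  m = 1010 → c = 101111, weight = 5.
  m = 0110 → c = 110101, weight = 4.
  m = 1110 → c = 011110, weight = 4.
  m = 0001 → c = 101000, weight = 2.
  m = 1001 → c = 000011, weight = 2.
  m = 0101 → c = 011001, weight = 3.
  m = 1101 → c = 110010, weight = 3.
  m = 0011 → c = 101100, weight = 3.
  m = 1011 → c = 000111, weight = 3.
  m = 0111 → c = 011101, weight = 4.
  m = 1111 → c = 110110, weight = 4.
Tally weights:
  weight 0: 1 codewords.
  weight 1: 1 codewords.
  weight 2: 2 codewords.
  weight 3: 6 codewords.
  weight 4: 5 codewords.
  weight 5: 1 codewords.
Minimum distance d = smallest w > 0 with A_w > 0 = 1.
Sanity: Σ A_w = 16 = 2^4 = 16 ✓.


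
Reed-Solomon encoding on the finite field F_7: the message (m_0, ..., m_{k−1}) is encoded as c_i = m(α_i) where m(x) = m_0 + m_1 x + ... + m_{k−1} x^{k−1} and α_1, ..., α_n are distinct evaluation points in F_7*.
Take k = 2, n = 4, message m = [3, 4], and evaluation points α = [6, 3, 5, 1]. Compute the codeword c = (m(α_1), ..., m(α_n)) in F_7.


c = [6, 1, 2, 0]

Message polynomial: m(x) = 3 + 4·x (mod 7).
For each evaluation point α_i, compute m(α_i) mod 7:
  α_1 = 6: Horner steps 4 → 6, so m(6) = 6.
  α_2 = 3: Horner steps 4 → 1, so m(3) = 1.
  α_3 = 5: Horner steps 4 → 2, so m(5) = 2.
  α_4 = 1: Horner steps 4 → 0, so m(1) = 0.
Codeword c = [6, 1, 2, 0] ∈ F_7^4.


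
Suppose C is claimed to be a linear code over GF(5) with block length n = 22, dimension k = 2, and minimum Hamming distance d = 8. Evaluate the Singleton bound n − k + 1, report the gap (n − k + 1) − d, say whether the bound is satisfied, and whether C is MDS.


Singleton RHS = n − k + 1 = 21, slack = 13, bound satisfied, not MDS.

Singleton bound: d ≤ n − k + 1.
Here n = 22, k = 2, so n − k + 1 = 21.
Given d = 8, check d ≤ 21: YES.
Slack = (n − k + 1) − d = 13.
The code is NOT MDS (slack = 13 > 0).
Description: the claimed parameters are [22, 2, 8]_5; such a code would be non-MDS.


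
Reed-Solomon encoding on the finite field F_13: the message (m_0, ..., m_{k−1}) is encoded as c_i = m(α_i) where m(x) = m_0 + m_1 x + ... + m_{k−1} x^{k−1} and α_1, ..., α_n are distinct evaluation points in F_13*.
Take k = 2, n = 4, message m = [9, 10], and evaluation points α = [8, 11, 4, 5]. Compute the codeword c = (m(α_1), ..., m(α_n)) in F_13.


c = [11, 2, 10, 7]

Message polynomial: m(x) = 9 + 10·x (mod 13).
For each evaluation point α_i, compute m(α_i) mod 13:
  α_1 = 8: Horner steps 10 → 11, so m(8) = 11.
  α_2 = 11: Horner steps 10 → 2, so m(11) = 2.
  α_3 = 4: Horner steps 10 → 10, so m(4) = 10.
  α_4 = 5: Horner steps 10 → 7, so m(5) = 7.
Codeword c = [11, 2, 10, 7] ∈ F_13^4.


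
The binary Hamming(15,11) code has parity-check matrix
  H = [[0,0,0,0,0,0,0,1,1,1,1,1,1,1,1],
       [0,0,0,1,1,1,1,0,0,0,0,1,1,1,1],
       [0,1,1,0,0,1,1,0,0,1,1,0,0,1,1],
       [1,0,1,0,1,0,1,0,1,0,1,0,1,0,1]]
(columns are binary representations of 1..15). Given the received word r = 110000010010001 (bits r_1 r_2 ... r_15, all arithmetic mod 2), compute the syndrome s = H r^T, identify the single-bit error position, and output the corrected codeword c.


s = (1, 1, 1, 1)^T, error position = 15, corrected codeword c = 110000010010000

Compute s = H r^T mod 2 one row at a time:
  s_1 = 1 + 0 + 0 + 1 + 0 + 0 + 0 + 1 = 3 ≡ 1 (mod 2).
  s_2 = 0 + 0 + 0 + 0 + 0 + 0 + 0 + 1 = 1 ≡ 1 (mod 2).
  s_3 = 1 + 0 + 0 + 0 + 0 + 1 + 0 + 1 = 3 ≡ 1 (mod 2).
  s_4 = 1 + 0 + 0 + 0 + 0 + 1 + 0 + 1 = 3 ≡ 1 (mod 2).
s = (1, 1, 1, 1)^T — this equals column 15 of H (binary 1111), so error is at position 15.
Correct: flip bit 15 of r = 110000010010001 to get c = 110000010010000.


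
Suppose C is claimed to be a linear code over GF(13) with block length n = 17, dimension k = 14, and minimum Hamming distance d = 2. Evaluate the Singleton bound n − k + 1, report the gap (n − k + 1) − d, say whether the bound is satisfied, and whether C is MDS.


Singleton RHS = n − k + 1 = 4, slack = 2, bound satisfied, not MDS.

Singleton bound: d ≤ n − k + 1.
Here n = 17, k = 14, so n − k + 1 = 4.
Given d = 2, check d ≤ 4: YES.
Slack = (n − k + 1) − d = 2.
The code is NOT MDS (slack = 2 > 0).
Description: the claimed parameters are [17, 14, 2]_13; such a code would be non-MDS.


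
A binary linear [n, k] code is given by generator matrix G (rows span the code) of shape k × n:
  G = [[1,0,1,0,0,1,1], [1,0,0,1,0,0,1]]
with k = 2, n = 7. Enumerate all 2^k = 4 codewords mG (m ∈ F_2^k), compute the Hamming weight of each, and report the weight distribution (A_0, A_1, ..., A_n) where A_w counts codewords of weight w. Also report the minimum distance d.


Weight distribution: A_0 = 1, A_3 = 2, A_4 = 1. Minimum distance d = 3.

Enumerate all 2^2 = 4 messages m ∈ F_2^2.
For each, compute codeword c = mG in F_2^7, then tally its weight.
  m = 00 → c = 0000000, weight = 0.
  m = 10 → c = 1010011, weight = 4.
  m = 01 → c = 1001001, weight = 3.
  m = 11 → c = 0011010, weight = 3.
Tally weights:
  weight 0: 1 codewords.
  weight 3: 2 codewords.
  weight 4: 1 codewords.
Minimum distance d = smallest w > 0 with A_w > 0 = 3.
Sanity: Σ A_w = 4 = 2^2 = 4 ✓.


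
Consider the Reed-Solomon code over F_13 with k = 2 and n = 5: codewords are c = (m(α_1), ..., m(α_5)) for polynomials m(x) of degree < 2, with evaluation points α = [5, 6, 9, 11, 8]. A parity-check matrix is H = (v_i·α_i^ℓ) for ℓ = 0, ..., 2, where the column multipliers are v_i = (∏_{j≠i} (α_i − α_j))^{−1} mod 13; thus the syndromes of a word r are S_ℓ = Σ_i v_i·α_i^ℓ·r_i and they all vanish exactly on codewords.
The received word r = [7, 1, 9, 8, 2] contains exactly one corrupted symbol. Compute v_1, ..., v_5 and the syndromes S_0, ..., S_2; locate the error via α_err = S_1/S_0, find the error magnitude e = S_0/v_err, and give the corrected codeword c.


S = (1, 11, 4), error at position 4, error magnitude e = 11, c = [7, 1, 9, 10, 2].

Step 1: column multipliers v_i = (∏_{j≠i}(α_i − α_j))^{−1} mod 13.
  i = 1 (α = 5): (5−6)(5−9)(5−11)(5−8) = (−1)·(−4)·(−6)·(−3) = 72 ≡ 7, so v_1 = 7^{−1} = 2 (mod 13).
  i = 2 (α = 6): (6−5)(6−9)(6−11)(6−8) = 1·(−3)·(−5)·(−2) = −30 ≡ 9, so v_2 = 9^{−1} = 3 (mod 13).
  i = 3 (α = 9): (9−5)(9−6)(9−11)(9−8) = 4·3·(−2)·1 = −24 ≡ 2, so v_3 = 2^{−1} = 7 (mod 13).
  i = 4 (α = 11): (11−5)(11−6)(11−9)(11−8) = 6·5·2·3 = 180 ≡ 11, so v_4 = 11^{−1} = 6 (mod 13).
  i = 5 (α = 8): (8−5)(8−6)(8−9)(8−11) = 3·2·(−1)·(−3) = 18 ≡ 5, so v_5 = 5^{−1} = 8 (mod 13).
  v = [2, 3, 7, 6, 8].
Step 2: syndromes of r = [7, 1, 9, 8, 2] (all sums mod 13).
  S_0 = Σ v_i r_i = 2·7 + 3·1 + 7·9 + 6·8 + 8·2 = 144 ≡ 1.
  S_1 = Σ v_i α_i r_i = 2·5·7 + 3·6·1 + 7·9·9 + 6·11·8 + 8·8·2 = 1311 ≡ 11.
  α_i^2 mod 13 = [12, 10, 3, 4, 12].
  S_2 = Σ v_i α_i^2 r_i = 2·12·7 + 3·10·1 + 7·3·9 + 6·4·8 + 8·12·2 = 771 ≡ 4.
  S = (1, 11, 4) ≠ 0, so r is not a codeword (an error is present).
Step 3: locate the error. For a single error e at position i, S_ℓ = v_i·e·α_i^ℓ, so α_err = S_1/S_0.
  S_0^{−1} = 1^{−1} = 1 (mod 13), so α_err = 11·1 = 11 ≡ 11 = α_4. Error position i = 4.
  Consistency check: S_2/S_1 = 4·6 = 24 ≡ 11 = α_err ✓ (single-error assumption holds).
Step 4: error magnitude e = S_0/v_4 = S_0·∏_{j≠4}(α_4 − α_j) = 1·11 = 11 ≡ 11 (mod 13).
Step 5: correct position 4: c_4 = r_4 − e = 8 − 11 ≡ 10 (mod 13). Hence c = [7, 1, 9, 10, 2].
  Check: interpolating c through the α_i gives m(x) = 11 + 7·x (degree < 2) with m(α_i) = c_i for every i, so c is indeed a codeword.


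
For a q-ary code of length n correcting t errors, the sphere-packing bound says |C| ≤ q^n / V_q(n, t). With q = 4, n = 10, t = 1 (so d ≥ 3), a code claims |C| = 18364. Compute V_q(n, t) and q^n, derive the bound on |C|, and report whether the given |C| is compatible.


V_q(n, t) = 31, q^n = 1048576, Hamming bound = 33825, |C| = 18364 ≤ bound (satisfied).

Step 1: Compute V_q(n, t) = Σ_{j=0}^1 C(n, j) (q−1)^j.
  j = 0: C(10,0)·(3)^0 = 1·1 = 1.
  j = 1: C(10,1)·(3)^1 = 10·3 = 30.
  V_q(n, t) = 1 + 30 = 31.
Step 2: q^n = 4^10 = 1048576.
Step 3: Hamming bound ⌊q^n / V_q(n,t)⌋ = ⌊1048576/31⌋ = 33825.
Step 4: Compare |C| = 18364 to 33825: satisfied.
The claimed |C| lies below the Hamming bound.


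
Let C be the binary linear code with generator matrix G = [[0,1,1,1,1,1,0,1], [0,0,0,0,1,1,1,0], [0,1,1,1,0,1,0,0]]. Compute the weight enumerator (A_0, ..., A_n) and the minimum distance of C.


Weight distribution: A_0 = 1, A_2 = 1, A_3 = 2, A_4 = 1, A_5 = 2, A_6 = 1. Minimum distance d = 2.

Enumerate all 2^3 = 8 messages m ∈ F_2^3.
For each, compute codeword c = mG in F_2^8, then tally its weight.
  m = 000 → c = 00000000, weight = 0.
  m = 100 → c = 01111101, weight = 6.
  m = 010 → c = 00001110, weight = 3.
  m = 110 → c = 01110011, weight = 5.
  m = 001 → c = 01110100, weight = 4.
  m = 101 → c = 00001001, weight = 2.
  m = 011 → c = 01111010, weight = 5.
  m = 111 → c = 00000111, weight = 3.
Tally weights:
  weight 0: 1 codewords.
  weight 2: 1 codewords.
  weight 3: 2 codewords.
  weight 4: 1 codewords.
  weight 5: 2 codewords.
  weight 6: 1 codewords.
Minimum distance d = smallest w > 0 with A_w > 0 = 2.
Sanity: Σ A_w = 8 = 2^3 = 8 ✓.


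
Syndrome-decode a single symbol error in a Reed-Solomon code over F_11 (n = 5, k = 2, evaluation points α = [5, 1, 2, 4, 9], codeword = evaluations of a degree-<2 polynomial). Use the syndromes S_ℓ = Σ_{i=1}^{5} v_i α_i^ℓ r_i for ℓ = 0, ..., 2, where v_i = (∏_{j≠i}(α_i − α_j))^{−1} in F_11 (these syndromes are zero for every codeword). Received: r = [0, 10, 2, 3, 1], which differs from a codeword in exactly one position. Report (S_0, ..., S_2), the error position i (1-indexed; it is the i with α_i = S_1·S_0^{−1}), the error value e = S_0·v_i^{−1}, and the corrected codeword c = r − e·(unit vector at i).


S = (9, 3, 1), error at position 4, error magnitude e = 6, c = [0, 10, 2, 8, 1].

Step 1: column multipliers v_i = (∏_{j≠i}(α_i − α_j))^{−1} mod 11.
  i = 1 (α = 5): (5−1)(5−2)(5−4)(5−9) = 4·3·1·(−4) = −48 ≡ 7, so v_1 = 7^{−1} = 8 (mod 11).
  i = 2 (α = 1): (1−5)(1−2)(1−4)(1−9) = (−4)·(−1)·(−3)·(−8) = 96 ≡ 8, so v_2 = 8^{−1} = 7 (mod 11).
  i = 3 (α = 2): (2−5)(2−1)(2−4)(2−9) = (−3)·1·(−2)·(−7) = −42 ≡ 2, so v_3 = 2^{−1} = 6 (mod 11).
  i = 4 (α = 4): (4−5)(4−1)(4−2)(4−9) = (−1)·3·2·(−5) = 30 ≡ 8, so v_4 = 8^{−1} = 7 (mod 11).
  i = 5 (α = 9): (9−5)(9−1)(9−2)(9−4) = 4·8·7·5 = 1120 ≡ 9, so v_5 = 9^{−1} = 5 (mod 11).
  v = [8, 7, 6, 7, 5].
Step 2: syndromes of r = [0, 10, 2, 3, 1] (all sums mod 11).
  S_0 = Σ v_i r_i = 8·0 + 7·10 + 6·2 + 7·3 + 5·1 = 108 ≡ 9.
  S_1 = Σ v_i α_i r_i = 8·5·0 + 7·1·10 + 6·2·2 + 7·4·3 + 5·9·1 = 223 ≡ 3.
  α_i^2 mod 11 = [3, 1, 4, 5, 4].
  S_2 = Σ v_i α_i^2 r_i = 8·3·0 + 7·1·10 + 6·4·2 + 7·5·3 + 5·4·1 = 243 ≡ 1.
  S = (9, 3, 1) ≠ 0, so r is not a codeword (an error is present).
Step 3: locate the error. For a single error e at position i, S_ℓ = v_i·e·α_i^ℓ, so α_err = S_1/S_0.
  S_0^{−1} = 9^{−1} = 5 (mod 11), so α_err = 3·5 = 15 ≡ 4 = α_4. Error position i = 4.
  Consistency check: S_2/S_1 = 1·4 = 4 ≡ 4 = α_err ✓ (single-error assumption holds).
Step 4: error magnitude e = S_0/v_4 = S_0·∏_{j≠4}(α_4 − α_j) = 9·8 = 72 ≡ 6 (mod 11).
Step 5: correct position 4: c_4 = r_4 − e = 3 − 6 ≡ 8 (mod 11). Hence c = [0, 10, 2, 8, 1].
  Check: interpolating c through the α_i gives m(x) = 7 + 3·x (degree < 2) with m(α_i) = c_i for every i, so c is indeed a codeword.


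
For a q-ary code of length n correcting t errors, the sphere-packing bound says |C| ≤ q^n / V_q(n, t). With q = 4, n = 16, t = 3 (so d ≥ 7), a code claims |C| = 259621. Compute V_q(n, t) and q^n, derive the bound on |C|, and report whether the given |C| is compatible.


V_q(n, t) = 16249, q^n = 4294967296, Hamming bound = 264321, |C| = 259621 ≤ bound (satisfied).

Step 1: Compute V_q(n, t) = Σ_{j=0}^3 C(n, j) (q−1)^j.
  j = 0: C(16,0)·(3)^0 = 1·1 = 1.
  j = 1: C(16,1)·(3)^1 = 16·3 = 48.
  j = 2: C(16,2)·(3)^2 = 120·9 = 1080.
  j = 3: C(16,3)·(3)^3 = 560·27 = 15120.
  V_q(n, t) = 1 + 48 + 1080 + 15120 = 16249.
Step 2: q^n = 4^16 = 4294967296.
Step 3: Hamming bound ⌊q^n / V_q(n,t)⌋ = ⌊4294967296/16249⌋ = 264321.
Step 4: Compare |C| = 259621 to 264321: satisfied.
The claimed |C| lies below the Hamming bound.


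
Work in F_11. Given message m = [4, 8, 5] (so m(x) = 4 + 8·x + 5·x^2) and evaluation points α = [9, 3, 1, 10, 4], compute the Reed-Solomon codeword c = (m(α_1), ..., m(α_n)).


c = [8, 7, 6, 1, 6]

Message polynomial: m(x) = 4 + 8·x + 5·x^2 (mod 11).
For each evaluation point α_i, compute m(α_i) mod 11:
  α_1 = 9: Horner steps 5 → 9 → 8, so m(9) = 8.
  α_2 = 3: Horner steps 5 → 1 → 7, so m(3) = 7.
  α_3 = 1: Horner steps 5 → 2 → 6, so m(1) = 6.
  α_4 = 10: Horner steps 5 → 3 → 1, so m(10) = 1.
  α_5 = 4: Horner steps 5 → 6 → 6, so m(4) = 6.
Codeword c = [8, 7, 6, 1, 6] ∈ F_11^5.


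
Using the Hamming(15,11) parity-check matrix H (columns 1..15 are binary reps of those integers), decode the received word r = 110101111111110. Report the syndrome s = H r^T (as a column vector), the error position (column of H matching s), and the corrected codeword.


s = (1, 0, 0, 1)^T, error position = 9, corrected codeword c = 110101110111110

Compute s = H r^T mod 2 one row at a time:
  s_1 = 1 + 1 + 1 + 1 + 1 + 1 + 1 + 0 = 7 ≡ 1 (mod 2).
  s_2 = 1 + 0 + 1 + 1 + 1 + 1 + 1 + 0 = 6 ≡ 0 (mod 2).
  s_3 = 1 + 0 + 1 + 1 + 1 + 1 + 1 + 0 = 6 ≡ 0 (mod 2).
  s_4 = 1 + 0 + 0 + 1 + 1 + 1 + 1 + 0 = 5 ≡ 1 (mod 2).
s = (1, 0, 0, 1)^T — this equals column 9 of H (binary 1001), so error is at position 9.
Correct: flip bit 9 of r = 110101111111110 to get c = 110101110111110.


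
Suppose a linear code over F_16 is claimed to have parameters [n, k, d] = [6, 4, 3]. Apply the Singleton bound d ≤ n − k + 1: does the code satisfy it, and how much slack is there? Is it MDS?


Singleton RHS = n − k + 1 = 3, slack = 0, bound satisfied, MDS.

Singleton bound: d ≤ n − k + 1.
Here n = 6, k = 4, so n − k + 1 = 3.
Given d = 3, check d ≤ 3: YES.
Slack = (n − k + 1) − d = 0.
The code is MDS (slack = 0).
Description: the claimed parameters are [6, 4, 3]_16; such a code would be MDS (meets Singleton bound).


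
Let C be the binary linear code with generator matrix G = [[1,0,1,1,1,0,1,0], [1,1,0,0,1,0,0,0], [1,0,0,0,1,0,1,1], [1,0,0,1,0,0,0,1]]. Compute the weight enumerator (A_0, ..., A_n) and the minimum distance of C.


Weight distribution: A_0 = 1, A_2 = 1, A_3 = 6, A_4 = 5, A_5 = 2, A_6 = 1. Minimum distance d = 2.

Enumerate all 2^4 = 16 messages m ∈ F_2^4.
For each, compute codeword c = mG in F_2^8, then tally its weight.
  m = 0000 → c = 00000000, weight = 0.
  m = 1000 → c = 10111010, weight = 5.
  m = 0100 → c = 11001000, weight = 3.
  m = 1100 → c = 01110010, weight = 4.
  m = 0010 → c = 10001011, weight = 4.
  m = 1010 → c = 00110001, weight = 3.
  m = 0110 → c = 01000011, weight = 3.
  m = 1110 → c = 11111001, weight = 6.
  m = 0001 → c = 10010001, weight = 3.
  m = 1001 → c = 00101011, weight = 4.
  m = 0101 → c = 01011001, weight = 4.
  m = 1101 → c = 11100011, weight = 5.
  m = 0011 → c = 00011010, weight = 3.
  m = 1011 → c = 10100000, weight = 2.
  m = 0111 → c = 11010010, weight = 4.
  m = 1111 → c = 01101000, weight = 3.
Tally weights:
  weight 0: 1 codewords.
  weight 2: 1 codewords.
  weight 3: 6 codewords.
  weight 4: 5 codewords.
  weight 5: 2 codewords.
  weight 6: 1 codewords.
Minimum distance d = smallest w > 0 with A_w > 0 = 2.
Sanity: Σ A_w = 16 = 2^4 = 16 ✓.


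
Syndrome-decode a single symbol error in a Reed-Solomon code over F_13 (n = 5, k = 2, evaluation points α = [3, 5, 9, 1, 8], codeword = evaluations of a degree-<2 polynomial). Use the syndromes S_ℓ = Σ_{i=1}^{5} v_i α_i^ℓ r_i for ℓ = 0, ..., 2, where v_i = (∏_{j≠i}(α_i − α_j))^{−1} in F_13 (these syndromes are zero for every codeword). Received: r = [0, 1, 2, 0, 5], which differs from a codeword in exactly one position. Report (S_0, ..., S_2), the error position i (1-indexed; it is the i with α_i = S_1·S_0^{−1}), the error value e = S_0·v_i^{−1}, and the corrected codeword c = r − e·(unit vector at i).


S = (11, 7, 8), error at position 1, error magnitude e = 6, c = [7, 1, 2, 0, 5].

Step 1: column multipliers v_i = (∏_{j≠i}(α_i − α_j))^{−1} mod 13.
  i = 1 (α = 3): (3−5)(3−9)(3−1)(3−8) = (−2)·(−6)·2·(−5) = −120 ≡ 10, so v_1 = 10^{−1} = 4 (mod 13).
  i = 2 (α = 5): (5−3)(5−9)(5−1)(5−8) = 2·(−4)·4·(−3) = 96 ≡ 5, so v_2 = 5^{−1} = 8 (mod 13).
  i = 3 (α = 9): (9−3)(9−5)(9−1)(9−8) = 6·4·8·1 = 192 ≡ 10, so v_3 = 10^{−1} = 4 (mod 13).
  i = 4 (α = 1): (1−3)(1−5)(1−9)(1−8) = (−2)·(−4)·(−8)·(−7) = 448 ≡ 6, so v_4 = 6^{−1} = 11 (mod 13).
  i = 5 (α = 8): (8−3)(8−5)(8−9)(8−1) = 5·3·(−1)·7 = −105 ≡ 12, so v_5 = 12^{−1} = 12 (mod 13).
  v = [4, 8, 4, 11, 12].
Step 2: syndromes of r = [0, 1, 2, 0, 5] (all sums mod 13).
  S_0 = Σ v_i r_i = 4·0 + 8·1 + 4·2 + 11·0 + 12·5 = 76 ≡ 11.
  S_1 = Σ v_i α_i r_i = 4·3·0 + 8·5·1 + 4·9·2 + 11·1·0 + 12·8·5 = 592 ≡ 7.
  α_i^2 mod 13 = [9, 12, 3, 1, 12].
  S_2 = Σ v_i α_i^2 r_i = 4·9·0 + 8·12·1 + 4·3·2 + 11·1·0 + 12·12·5 = 840 ≡ 8.
  S = (11, 7, 8) ≠ 0, so r is not a codeword (an error is present).
Step 3: locate the error. For a single error e at position i, S_ℓ = v_i·e·α_i^ℓ, so α_err = S_1/S_0.
  S_0^{−1} = 11^{−1} = 6 (mod 13), so α_err = 7·6 = 42 ≡ 3 = α_1. Error position i = 1.
  Consistency check: S_2/S_1 = 8·2 = 16 ≡ 3 = α_err ✓ (single-error assumption holds).
Step 4: error magnitude e = S_0/v_1 = S_0·∏_{j≠1}(α_1 − α_j) = 11·10 = 110 ≡ 6 (mod 13).
Step 5: correct position 1: c_1 = r_1 − e = 0 − 6 ≡ 7 (mod 13). Hence c = [7, 1, 2, 0, 5].
  Check: interpolating c through the α_i gives m(x) = 3 + 10·x (degree < 2) with m(α_i) = c_i for every i, so c is indeed a codeword.


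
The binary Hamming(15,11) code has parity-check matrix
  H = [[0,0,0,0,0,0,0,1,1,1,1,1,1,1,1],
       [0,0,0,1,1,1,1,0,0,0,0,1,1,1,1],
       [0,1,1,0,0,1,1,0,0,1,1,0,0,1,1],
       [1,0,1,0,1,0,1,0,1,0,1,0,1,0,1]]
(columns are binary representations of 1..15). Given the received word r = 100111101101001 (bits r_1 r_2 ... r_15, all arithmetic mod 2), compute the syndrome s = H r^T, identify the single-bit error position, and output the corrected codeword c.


s = (0, 0, 0, 1)^T, error position = 1, corrected codeword c = 000111101101001

Compute s = H r^T mod 2 one row at a time:
  s_1 = 0 + 1 + 1 + 0 + 1 + 0 + 0 + 1 = 4 ≡ 0 (mod 2).
  s_2 = 1 + 1 + 1 + 1 + 1 + 0 + 0 + 1 = 6 ≡ 0 (mod 2).
  s_3 = 0 + 0 + 1 + 1 + 1 + 0 + 0 + 1 = 4 ≡ 0 (mod 2).
  s_4 = 1 + 0 + 1 + 1 + 1 + 0 + 0 + 1 = 5 ≡ 1 (mod 2).
s = (0, 0, 0, 1)^T — this equals column 1 of H (binary 0001), so error is at position 1.
Correct: flip bit 1 of r = 100111101101001 to get c = 000111101101001.


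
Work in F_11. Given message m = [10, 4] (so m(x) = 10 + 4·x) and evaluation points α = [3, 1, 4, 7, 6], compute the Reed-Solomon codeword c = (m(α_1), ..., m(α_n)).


c = [0, 3, 4, 5, 1]

Message polynomial: m(x) = 10 + 4·x (mod 11).
For each evaluation point α_i, compute m(α_i) mod 11:
  α_1 = 3: Horner steps 4 → 0, so m(3) = 0.
  α_2 = 1: Horner steps 4 → 3, so m(1) = 3.
  α_3 = 4: Horner steps 4 → 4, so m(4) = 4.
  α_4 = 7: Horner steps 4 → 5, so m(7) = 5.
  α_5 = 6: Horner steps 4 → 1, so m(6) = 1.
Codeword c = [0, 3, 4, 5, 1] ∈ F_11^5.


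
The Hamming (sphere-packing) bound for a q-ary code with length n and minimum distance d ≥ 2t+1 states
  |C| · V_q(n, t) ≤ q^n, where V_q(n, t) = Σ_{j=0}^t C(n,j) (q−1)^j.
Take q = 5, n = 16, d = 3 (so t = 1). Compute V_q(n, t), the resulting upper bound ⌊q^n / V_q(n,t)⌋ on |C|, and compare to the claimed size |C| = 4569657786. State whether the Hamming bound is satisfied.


V_q(n, t) = 65, q^n = 152587890625, Hamming bound = 2347506009, |C| = 4569657786 > bound (violated).

Step 1: Compute V_q(n, t) = Σ_{j=0}^1 C(n, j) (q−1)^j.
  j = 0: C(16,0)·(4)^0 = 1·1 = 1.
  j = 1: C(16,1)·(4)^1 = 16·4 = 64.
  V_q(n, t) = 1 + 64 = 65.
Step 2: q^n = 5^16 = 152587890625.
Step 3: Hamming bound ⌊q^n / V_q(n,t)⌋ = ⌊152587890625/65⌋ = 2347506009.
Step 4: Compare |C| = 4569657786 to 2347506009: violated.
The claimed |C| lies above the Hamming bound, so no 5-ary code of length 16 with d ≥ 3 can have 4569657786 codewords.


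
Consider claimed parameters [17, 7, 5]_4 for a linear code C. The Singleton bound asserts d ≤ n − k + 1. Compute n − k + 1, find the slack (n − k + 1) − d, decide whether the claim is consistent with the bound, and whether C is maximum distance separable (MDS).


Singleton RHS = n − k + 1 = 11, slack = 6, bound satisfied, not MDS.

Singleton bound: d ≤ n − k + 1.
Here n = 17, k = 7, so n − k + 1 = 11.
Given d = 5, check d ≤ 11: YES.
Slack = (n − k + 1) − d = 6.
The code is NOT MDS (slack = 6 > 0).
Description: the claimed parameters are [17, 7, 5]_4; such a code would be non-MDS.


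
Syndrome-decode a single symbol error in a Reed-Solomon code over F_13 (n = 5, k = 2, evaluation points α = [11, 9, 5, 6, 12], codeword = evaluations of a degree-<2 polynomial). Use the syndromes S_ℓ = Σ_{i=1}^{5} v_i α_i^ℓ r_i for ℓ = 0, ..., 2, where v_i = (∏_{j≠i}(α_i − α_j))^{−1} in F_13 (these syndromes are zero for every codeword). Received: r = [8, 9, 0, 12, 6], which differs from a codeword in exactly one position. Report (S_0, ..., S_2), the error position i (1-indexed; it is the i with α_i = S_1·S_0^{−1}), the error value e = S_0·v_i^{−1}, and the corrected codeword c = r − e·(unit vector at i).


S = (8, 10, 6), error at position 1, error magnitude e = 1, c = [7, 9, 0, 12, 6].

Step 1: column multipliers v_i = (∏_{j≠i}(α_i − α_j))^{−1} mod 13.
  i = 1 (α = 11): (11−9)(11−5)(11−6)(11−12) = 2·6·5·(−1) = −60 ≡ 5, so v_1 = 5^{−1} = 8 (mod 13).
  i = 2 (α = 9): (9−11)(9−5)(9−6)(9−12) = (−2)·4·3·(−3) = 72 ≡ 7, so v_2 = 7^{−1} = 2 (mod 13).
  i = 3 (α = 5): (5−11)(5−9)(5−6)(5−12) = (−6)·(−4)·(−1)·(−7) = 168 ≡ 12, so v_3 = 12^{−1} = 12 (mod 13).
  i = 4 (α = 6): (6−11)(6−9)(6−5)(6−12) = (−5)·(−3)·1·(−6) = −90 ≡ 1, so v_4 = 1^{−1} = 1 (mod 13).
  i = 5 (α = 12): (12−11)(12−9)(12−5)(12−6) = 1·3·7·6 = 126 ≡ 9, so v_5 = 9^{−1} = 3 (mod 13).
  v = [8, 2, 12, 1, 3].
Step 2: syndromes of r = [8, 9, 0, 12, 6] (all sums mod 13).
  S_0 = Σ v_i r_i = 8·8 + 2·9 + 12·0 + 1·12 + 3·6 = 112 ≡ 8.
  S_1 = Σ v_i α_i r_i = 8·11·8 + 2·9·9 + 12·5·0 + 1·6·12 + 3·12·6 = 1154 ≡ 10.
  α_i^2 mod 13 = [4, 3, 12, 10, 1].
  S_2 = Σ v_i α_i^2 r_i = 8·4·8 + 2·3·9 + 12·12·0 + 1·10·12 + 3·1·6 = 448 ≡ 6.
  S = (8, 10, 6) ≠ 0, so r is not a codeword (an error is present).
Step 3: locate the error. For a single error e at position i, S_ℓ = v_i·e·α_i^ℓ, so α_err = S_1/S_0.
  S_0^{−1} = 8^{−1} = 5 (mod 13), so α_err = 10·5 = 50 ≡ 11 = α_1. Error position i = 1.
  Consistency check: S_2/S_1 = 6·4 = 24 ≡ 11 = α_err ✓ (single-error assumption holds).
Step 4: error magnitude e = S_0/v_1 = S_0·∏_{j≠1}(α_1 − α_j) = 8·5 = 40 ≡ 1 (mod 13).
Step 5: correct position 1: c_1 = r_1 − e = 8 − 1 ≡ 7 (mod 13). Hence c = [7, 9, 0, 12, 6].
  Check: interpolating c through the α_i gives m(x) = 5 + 12·x (degree < 2) with m(α_i) = c_i for every i, so c is indeed a codeword.


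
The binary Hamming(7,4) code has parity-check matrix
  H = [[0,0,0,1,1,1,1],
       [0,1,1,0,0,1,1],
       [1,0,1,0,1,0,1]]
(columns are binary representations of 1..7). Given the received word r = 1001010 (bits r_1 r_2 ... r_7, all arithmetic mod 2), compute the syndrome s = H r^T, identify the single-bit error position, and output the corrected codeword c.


s = (0, 1, 1)^T, error position = 3, corrected codeword c = 1011010

Compute s = H r^T mod 2 one row at a time:
  s_1 = 1 + 0 + 1 + 0 = 2 ≡ 0 (mod 2).
  s_2 = 0 + 0 + 1 + 0 = 1 ≡ 1 (mod 2).
  s_3 = 1 + 0 + 0 + 0 = 1 ≡ 1 (mod 2).
s = (0, 1, 1)^T — this equals column 3 of H (binary 011), so error is at position 3.
Correct: flip bit 3 of r = 1001010 to get c = 1011010.


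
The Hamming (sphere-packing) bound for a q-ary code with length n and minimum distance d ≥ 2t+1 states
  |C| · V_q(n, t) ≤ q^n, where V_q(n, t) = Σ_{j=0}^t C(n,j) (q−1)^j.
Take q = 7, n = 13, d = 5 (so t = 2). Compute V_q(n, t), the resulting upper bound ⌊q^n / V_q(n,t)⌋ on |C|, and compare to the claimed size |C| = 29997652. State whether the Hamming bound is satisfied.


V_q(n, t) = 2887, q^n = 96889010407, Hamming bound = 33560446, |C| = 29997652 ≤ bound (satisfied).

Step 1: Compute V_q(n, t) = Σ_{j=0}^2 C(n, j) (q−1)^j.
  j = 0: C(13,0)·(6)^0 = 1·1 = 1.
  j = 1: C(13,1)·(6)^1 = 13·6 = 78.
  j = 2: C(13,2)·(6)^2 = 78·36 = 2808.
  V_q(n, t) = 1 + 78 + 2808 = 2887.
Step 2: q^n = 7^13 = 96889010407.
Step 3: Hamming bound ⌊q^n / V_q(n,t)⌋ = ⌊96889010407/2887⌋ = 33560446.
Step 4: Compare |C| = 29997652 to 33560446: satisfied.
The claimed |C| lies below the Hamming bound.


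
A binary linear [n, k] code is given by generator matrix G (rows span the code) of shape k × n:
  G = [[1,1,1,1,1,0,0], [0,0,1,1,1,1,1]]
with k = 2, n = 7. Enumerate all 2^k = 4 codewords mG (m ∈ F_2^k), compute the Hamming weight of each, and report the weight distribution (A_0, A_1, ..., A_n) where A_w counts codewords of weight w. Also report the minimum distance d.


Weight distribution: A_0 = 1, A_4 = 1, A_5 = 2. Minimum distance d = 4.

Enumerate all 2^2 = 4 messages m ∈ F_2^2.
For each, compute codeword c = mG in F_2^7, then tally its weight.
  m = 00 → c = 0000000, weight = 0.
  m = 10 → c = 1111100, weight = 5.
  m = 01 → c = 0011111, weight = 5.
  m = 11 → c = 1100011, weight = 4.
Tally weights:
  weight 0: 1 codewords.
  weight 4: 1 codewords.
  weight 5: 2 codewords.
Minimum distance d = smallest w > 0 with A_w > 0 = 4.
Sanity: Σ A_w = 4 = 2^2 = 4 ✓.


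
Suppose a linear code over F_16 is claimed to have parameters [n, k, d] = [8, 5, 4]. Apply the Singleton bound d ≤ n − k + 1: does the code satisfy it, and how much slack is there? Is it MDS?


Singleton RHS = n − k + 1 = 4, slack = 0, bound satisfied, MDS.

Singleton bound: d ≤ n − k + 1.
Here n = 8, k = 5, so n − k + 1 = 4.
Given d = 4, check d ≤ 4: YES.
Slack = (n − k + 1) − d = 0.
The code is MDS (slack = 0).
Description: the claimed parameters are [8, 5, 4]_16; such a code would be MDS (meets Singleton bound).


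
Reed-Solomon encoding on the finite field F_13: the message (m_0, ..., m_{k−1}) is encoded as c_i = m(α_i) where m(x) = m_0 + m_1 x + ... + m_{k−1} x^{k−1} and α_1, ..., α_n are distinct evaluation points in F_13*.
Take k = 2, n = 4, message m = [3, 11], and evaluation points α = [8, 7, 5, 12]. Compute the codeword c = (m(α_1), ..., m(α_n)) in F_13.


c = [0, 2, 6, 5]

Message polynomial: m(x) = 3 + 11·x (mod 13).
For each evaluation point α_i, compute m(α_i) mod 13:
  α_1 = 8: Horner steps 11 → 0, so m(8) = 0.
  α_2 = 7: Horner steps 11 → 2, so m(7) = 2.
  α_3 = 5: Horner steps 11 → 6, so m(5) = 6.
  α_4 = 12: Horner steps 11 → 5, so m(12) = 5.
Codeword c = [0, 2, 6, 5] ∈ F_13^4.
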